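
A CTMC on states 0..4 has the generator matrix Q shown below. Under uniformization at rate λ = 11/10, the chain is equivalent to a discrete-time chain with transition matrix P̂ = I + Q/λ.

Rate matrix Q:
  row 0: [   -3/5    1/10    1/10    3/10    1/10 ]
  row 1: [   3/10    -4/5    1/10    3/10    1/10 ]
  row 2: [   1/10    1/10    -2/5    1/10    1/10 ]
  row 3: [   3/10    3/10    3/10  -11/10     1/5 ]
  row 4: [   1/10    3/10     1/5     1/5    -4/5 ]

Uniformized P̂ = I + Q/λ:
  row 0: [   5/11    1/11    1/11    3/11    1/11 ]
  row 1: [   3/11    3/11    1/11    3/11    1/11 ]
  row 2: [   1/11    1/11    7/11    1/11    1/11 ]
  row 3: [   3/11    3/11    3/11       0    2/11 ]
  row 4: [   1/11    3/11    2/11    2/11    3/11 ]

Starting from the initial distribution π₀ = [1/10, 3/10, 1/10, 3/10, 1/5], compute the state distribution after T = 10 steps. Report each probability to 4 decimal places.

π = [0.2400, 0.1762, 0.2911, 0.1635, 0.1293]

t=0: π = [0.1000, 0.3000, 0.1000, 0.3000, 0.2000]
t=1: π = [0.2364, 0.2364, 0.2182, 0.1545, 0.1545]
t=2: π = [0.2479, 0.1901, 0.2521, 0.1769, 0.1331]
t=3: π = [0.2478, 0.1818, 0.2727, 0.1666, 0.1312]
t=4: π = [0.2444, 0.1781, 0.2818, 0.1658, 0.1299]
t=5: π = [0.2423, 0.1771, 0.2866, 0.1645, 0.1296]
t=6: π = [0.2411, 0.1766, 0.2889, 0.1640, 0.1294]
t=7: π = [0.2405, 0.1764, 0.2901, 0.1637, 0.1293]
t=8: π = [0.2402, 0.1763, 0.2907, 0.1636, 0.1293]
t=9: π = [0.2400, 0.1762, 0.2909, 0.1635, 0.1293]
t=10: π = [0.2400, 0.1762, 0.2911, 0.1635, 0.1293]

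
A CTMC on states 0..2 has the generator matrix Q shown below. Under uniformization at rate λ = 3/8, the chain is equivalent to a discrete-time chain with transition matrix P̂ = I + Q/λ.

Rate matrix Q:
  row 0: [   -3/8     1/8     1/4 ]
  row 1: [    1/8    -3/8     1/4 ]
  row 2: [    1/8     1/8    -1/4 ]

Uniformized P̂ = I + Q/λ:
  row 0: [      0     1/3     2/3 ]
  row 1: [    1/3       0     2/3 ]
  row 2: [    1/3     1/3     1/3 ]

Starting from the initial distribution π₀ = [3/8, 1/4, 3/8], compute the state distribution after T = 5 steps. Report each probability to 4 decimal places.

π = [0.2495, 0.2500, 0.5005]

t=0: π = [0.3750, 0.2500, 0.3750]
t=1: π = [0.2083, 0.2500, 0.5417]
t=2: π = [0.2639, 0.2500, 0.4861]
t=3: π = [0.2454, 0.2500, 0.5046]
t=4: π = [0.2515, 0.2500, 0.4985]
t=5: π = [0.2495, 0.2500, 0.5005]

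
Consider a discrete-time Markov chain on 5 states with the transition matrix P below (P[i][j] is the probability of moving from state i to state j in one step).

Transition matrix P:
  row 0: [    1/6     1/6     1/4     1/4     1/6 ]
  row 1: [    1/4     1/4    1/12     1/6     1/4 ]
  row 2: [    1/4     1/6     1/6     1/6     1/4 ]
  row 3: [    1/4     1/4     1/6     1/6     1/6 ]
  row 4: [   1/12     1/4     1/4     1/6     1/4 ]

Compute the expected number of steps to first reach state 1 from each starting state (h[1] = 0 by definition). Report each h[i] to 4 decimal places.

First-step conditioning: h[1] = 0; for i ≠ 1, h[i] = 1 + Σ_k P[i][k]·h[k].
  h[0] = 1 + 1/6·h[0] + 1/4·h[2] + 1/4·h[3] + 1/6·h[4]
  h[2] = 1 + 1/4·h[0] + 1/6·h[2] + 1/6·h[3] + 1/4·h[4]
  h[3] = 1 + 1/4·h[0] + 1/6·h[2] + 1/6·h[3] + 1/6·h[4]
  h[4] = 1 + 1/12·h[0] + 1/4·h[2] + 1/6·h[3] + 1/4·h[4]
Solving the 4×4 linear system over states ≠ 1 gives exactly h = [22164/4433, 0, 1704/341, 60/13, 20304/4433] (h[1] = 0 is the target).

h = [4.9998, 0.0000, 4.9971, 4.6154, 4.5802]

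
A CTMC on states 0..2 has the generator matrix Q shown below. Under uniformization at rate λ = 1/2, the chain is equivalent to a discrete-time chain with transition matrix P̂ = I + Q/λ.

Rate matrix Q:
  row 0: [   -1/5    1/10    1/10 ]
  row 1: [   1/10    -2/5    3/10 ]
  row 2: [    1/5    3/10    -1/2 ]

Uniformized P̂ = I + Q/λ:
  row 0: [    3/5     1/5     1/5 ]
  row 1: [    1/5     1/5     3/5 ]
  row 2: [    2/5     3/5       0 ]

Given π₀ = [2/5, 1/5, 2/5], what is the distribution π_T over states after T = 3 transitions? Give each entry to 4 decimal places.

t=0: π = [0.4000, 0.2000, 0.4000]
t=1: π = [0.4400, 0.3600, 0.2000]
t=2: π = [0.4160, 0.2800, 0.3040]
t=3: π = [0.4272, 0.3216, 0.2512]

π = [0.4272, 0.3216, 0.2512]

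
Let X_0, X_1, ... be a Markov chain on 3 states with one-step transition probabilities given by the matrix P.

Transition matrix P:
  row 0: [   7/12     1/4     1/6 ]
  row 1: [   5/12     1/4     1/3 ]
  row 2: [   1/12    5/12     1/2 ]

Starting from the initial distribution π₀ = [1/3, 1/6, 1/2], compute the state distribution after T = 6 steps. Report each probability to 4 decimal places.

t=0: π = [0.3333, 0.1667, 0.5000]
t=1: π = [0.3056, 0.3333, 0.3611]
t=2: π = [0.3472, 0.3102, 0.3426]
t=3: π = [0.3603, 0.3071, 0.3326]
t=4: π = [0.3659, 0.3054, 0.3287]
t=5: π = [0.3681, 0.3048, 0.3271]
t=6: π = [0.3690, 0.3045, 0.3265]

π = [0.3690, 0.3045, 0.3265]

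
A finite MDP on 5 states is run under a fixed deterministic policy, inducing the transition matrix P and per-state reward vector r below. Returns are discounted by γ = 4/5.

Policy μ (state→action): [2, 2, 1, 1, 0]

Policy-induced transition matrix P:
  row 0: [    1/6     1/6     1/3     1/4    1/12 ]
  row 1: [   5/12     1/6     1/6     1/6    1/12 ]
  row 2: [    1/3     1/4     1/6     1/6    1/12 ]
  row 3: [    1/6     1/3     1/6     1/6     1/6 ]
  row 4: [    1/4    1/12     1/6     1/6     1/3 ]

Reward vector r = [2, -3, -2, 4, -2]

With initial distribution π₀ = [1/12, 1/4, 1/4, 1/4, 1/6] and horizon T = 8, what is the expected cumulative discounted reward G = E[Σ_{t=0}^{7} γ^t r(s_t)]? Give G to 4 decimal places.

G = -0.4789

t=0: π = [0.0833, 0.2500, 0.2500, 0.2500, 0.1667], E[r] = -0.4167, γ^t·E[r] = -0.416667, running G = -0.416667
t=1: π = [0.2847, 0.2153, 0.1806, 0.1736, 0.1458], E[r] = -0.0347, γ^t·E[r] = -0.027778, running G = -0.444444
t=2: π = [0.2627, 0.1985, 0.2141, 0.1904, 0.1343], E[r] = -0.0052, γ^t·E[r] = -0.003333, running G = -0.447778
t=3: π = [0.2632, 0.2051, 0.2105, 0.1886, 0.1328], E[r] = -0.0210, γ^t·E[r] = -0.010765, running G = -0.458543
t=4: π = [0.2641, 0.2046, 0.2105, 0.1886, 0.1322], E[r] = -0.0167, γ^t·E[r] = -0.006843, running G = -0.465386
t=5: π = [0.2639, 0.2046, 0.2107, 0.1887, 0.1321], E[r] = -0.0169, γ^t·E[r] = -0.005545, running G = -0.470931
t=6: π = [0.2639, 0.2047, 0.2107, 0.1887, 0.1321], E[r] = -0.0169, γ^t·E[r] = -0.004436, running G = -0.475368
t=7: π = [0.2639, 0.2047, 0.2107, 0.1887, 0.1321], E[r] = -0.0169, γ^t·E[r] = -0.003543, running G = -0.478911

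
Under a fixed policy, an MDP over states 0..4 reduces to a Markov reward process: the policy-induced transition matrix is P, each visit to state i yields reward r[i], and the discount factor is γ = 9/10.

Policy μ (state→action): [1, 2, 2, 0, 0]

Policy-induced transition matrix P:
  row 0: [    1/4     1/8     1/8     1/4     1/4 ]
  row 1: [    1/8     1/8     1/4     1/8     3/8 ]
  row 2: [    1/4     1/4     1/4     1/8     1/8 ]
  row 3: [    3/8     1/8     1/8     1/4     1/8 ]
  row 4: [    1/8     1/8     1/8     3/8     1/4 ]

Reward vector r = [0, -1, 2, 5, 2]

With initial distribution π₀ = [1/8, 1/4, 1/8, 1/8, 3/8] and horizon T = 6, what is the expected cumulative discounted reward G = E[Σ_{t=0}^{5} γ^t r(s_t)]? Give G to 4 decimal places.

G = 8.1834

t=0: π = [0.1250, 0.2500, 0.1250, 0.1250, 0.3750], E[r] = 1.3750, γ^t·E[r] = 1.375000, running G = 1.375000
t=1: π = [0.1875, 0.1406, 0.1719, 0.2500, 0.2500], E[r] = 1.9531, γ^t·E[r] = 1.757813, running G = 3.132813
t=2: π = [0.2324, 0.1465, 0.1641, 0.2422, 0.2148], E[r] = 1.8223, γ^t·E[r] = 1.476035, running G = 4.608848
t=3: π = [0.2351, 0.1455, 0.1638, 0.2380, 0.2175], E[r] = 1.8074, γ^t·E[r] = 1.317575, running G = 5.926423
t=4: π = [0.2344, 0.1455, 0.1637, 0.2385, 0.2180], E[r] = 1.8104, γ^t·E[r] = 1.187800, running G = 7.114222
t=5: π = [0.2344, 0.1455, 0.1636, 0.2386, 0.2179], E[r] = 1.8107, γ^t·E[r] = 1.069175, running G = 8.183397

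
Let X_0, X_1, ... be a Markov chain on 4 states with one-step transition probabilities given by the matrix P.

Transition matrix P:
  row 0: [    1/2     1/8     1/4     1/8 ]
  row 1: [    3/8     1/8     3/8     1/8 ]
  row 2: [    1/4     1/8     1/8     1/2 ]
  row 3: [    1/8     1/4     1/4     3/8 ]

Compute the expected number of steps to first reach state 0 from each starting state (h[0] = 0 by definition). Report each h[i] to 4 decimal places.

First-step conditioning: h[0] = 0; for i ≠ 0, h[i] = 1 + Σ_k P[i][k]·h[k].
  h[1] = 1 + 1/8·h[1] + 3/8·h[2] + 1/8·h[3]
  h[2] = 1 + 1/8·h[1] + 1/8·h[2] + 1/2·h[3]
  h[3] = 1 + 1/4·h[1] + 1/4·h[2] + 3/8·h[3]
Solving the 3×3 linear system over states ≠ 0 gives exactly h = [0, 252/67, 300/67, 328/67] (h[0] = 0 is the target).

h = [0.0000, 3.7612, 4.4776, 4.8955]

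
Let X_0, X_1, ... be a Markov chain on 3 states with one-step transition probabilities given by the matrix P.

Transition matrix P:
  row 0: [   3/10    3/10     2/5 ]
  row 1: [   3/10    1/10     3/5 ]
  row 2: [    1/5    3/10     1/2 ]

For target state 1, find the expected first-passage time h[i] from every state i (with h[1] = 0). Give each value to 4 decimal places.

First-step conditioning: h[1] = 0; for i ≠ 1, h[i] = 1 + Σ_k P[i][k]·h[k].
  h[0] = 1 + 3/10·h[0] + 2/5·h[2]
  h[2] = 1 + 1/5·h[0] + 1/2·h[2]
Solving the 2×2 linear system over states ≠ 1 gives exactly h = [10/3, 0, 10/3] (h[1] = 0 is the target).

h = [3.3333, 0.0000, 3.3333]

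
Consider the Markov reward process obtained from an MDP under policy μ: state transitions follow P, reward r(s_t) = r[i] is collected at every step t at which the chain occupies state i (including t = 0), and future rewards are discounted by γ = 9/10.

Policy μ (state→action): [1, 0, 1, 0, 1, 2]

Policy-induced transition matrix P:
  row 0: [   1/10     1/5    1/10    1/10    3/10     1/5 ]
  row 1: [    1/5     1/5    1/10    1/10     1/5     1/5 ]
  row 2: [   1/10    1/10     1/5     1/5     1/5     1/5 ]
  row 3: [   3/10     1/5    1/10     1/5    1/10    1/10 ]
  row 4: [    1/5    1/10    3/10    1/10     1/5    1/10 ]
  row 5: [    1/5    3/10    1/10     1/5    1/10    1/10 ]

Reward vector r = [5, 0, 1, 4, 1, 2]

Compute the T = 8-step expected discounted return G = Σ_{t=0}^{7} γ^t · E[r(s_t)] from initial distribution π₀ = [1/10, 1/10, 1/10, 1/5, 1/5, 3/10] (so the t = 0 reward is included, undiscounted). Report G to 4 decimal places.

t=0: π = [0.1000, 0.1000, 0.1000, 0.2000, 0.2000, 0.3000], E[r] = 2.2000, γ^t·E[r] = 2.200000, running G = 2.200000
t=1: π = [0.2000, 0.2000, 0.1500, 0.1600, 0.1600, 0.1300], E[r] = 2.2100, γ^t·E[r] = 1.989000, running G = 4.189000
t=2: π = [0.1810, 0.1820, 0.1470, 0.1440, 0.1910, 0.1550], E[r] = 2.1290, γ^t·E[r] = 1.724490, running G = 5.913490
t=3: π = [0.1816, 0.1817, 0.1529, 0.1446, 0.1882, 0.1510], E[r] = 2.1295, γ^t·E[r] = 1.552406, running G = 7.465896
t=4: π = [0.1810, 0.1810, 0.1529, 0.1449, 0.1886, 0.1516], E[r] = 2.1292, γ^t·E[r] = 1.396981, running G = 8.862877
t=5: π = [0.1811, 0.1810, 0.1530, 0.1449, 0.1885, 0.1515], E[r] = 2.1297, γ^t·E[r] = 1.257548, running G = 10.120424
t=6: π = [0.1811, 0.1810, 0.1530, 0.1449, 0.1885, 0.1515], E[r] = 2.1297, γ^t·E[r] = 1.131798, running G = 11.252222
t=7: π = [0.1811, 0.1810, 0.1530, 0.1449, 0.1885, 0.1515], E[r] = 2.1297, γ^t·E[r] = 1.018621, running G = 12.270843

G = 12.2708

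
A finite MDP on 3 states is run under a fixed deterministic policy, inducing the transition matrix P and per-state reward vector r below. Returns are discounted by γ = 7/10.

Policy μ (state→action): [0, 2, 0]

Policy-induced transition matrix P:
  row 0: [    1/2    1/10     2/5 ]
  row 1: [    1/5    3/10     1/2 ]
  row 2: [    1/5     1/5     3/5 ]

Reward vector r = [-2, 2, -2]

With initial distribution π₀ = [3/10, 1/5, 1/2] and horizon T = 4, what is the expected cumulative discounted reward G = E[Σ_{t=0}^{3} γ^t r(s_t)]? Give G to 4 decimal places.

G = -3.1005

t=0: π = [0.3000, 0.2000, 0.5000], E[r] = -1.2000, γ^t·E[r] = -1.200000, running G = -1.200000
t=1: π = [0.2900, 0.1900, 0.5200], E[r] = -1.2400, γ^t·E[r] = -0.868000, running G = -2.068000
t=2: π = [0.2870, 0.1900, 0.5230], E[r] = -1.2400, γ^t·E[r] = -0.607600, running G = -2.675600
t=3: π = [0.2861, 0.1903, 0.5236], E[r] = -1.2388, γ^t·E[r] = -0.424908, running G = -3.100508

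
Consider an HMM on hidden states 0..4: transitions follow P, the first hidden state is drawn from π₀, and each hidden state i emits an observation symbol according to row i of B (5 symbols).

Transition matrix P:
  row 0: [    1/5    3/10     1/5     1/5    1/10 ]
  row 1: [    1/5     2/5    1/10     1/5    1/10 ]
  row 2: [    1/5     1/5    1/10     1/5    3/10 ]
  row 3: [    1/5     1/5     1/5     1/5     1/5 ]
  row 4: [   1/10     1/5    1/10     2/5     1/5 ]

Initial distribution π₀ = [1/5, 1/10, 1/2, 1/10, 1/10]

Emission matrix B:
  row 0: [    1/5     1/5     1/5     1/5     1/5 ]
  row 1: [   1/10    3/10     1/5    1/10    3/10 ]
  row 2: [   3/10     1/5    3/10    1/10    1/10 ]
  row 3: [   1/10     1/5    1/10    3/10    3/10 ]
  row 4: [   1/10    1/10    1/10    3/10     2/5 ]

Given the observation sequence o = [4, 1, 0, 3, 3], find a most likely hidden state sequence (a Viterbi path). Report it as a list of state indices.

t=0: δ = [4.000e-02, 3.000e-02, 5.000e-02, 3.000e-02, 4.000e-02]  (obs o_0=4)
t=1: δ = [2.000e-03, 3.600e-03, 1.600e-03, 3.200e-03, 1.500e-03]  ψ = [2, 0, 0, 4, 2]  (obs o_1=1)
t=2: δ = [1.440e-04, 1.440e-04, 1.920e-04, 7.200e-05, 6.400e-05]  ψ = [1, 1, 3, 1, 3]  (obs o_2=0)
t=3: δ = [7.680e-06, 5.760e-06, 2.880e-06, 1.152e-05, 1.728e-05]  ψ = [2, 1, 0, 2, 2]  (obs o_3=3)
t=4: δ = [4.608e-07, 3.456e-07, 2.304e-07, 2.074e-06, 1.037e-06]  ψ = [3, 4, 3, 4, 4]  (obs o_4=3)
backtrack: best end state = 3; path = [4, 3, 2, 4, 3]

path = [4, 3, 2, 4, 3]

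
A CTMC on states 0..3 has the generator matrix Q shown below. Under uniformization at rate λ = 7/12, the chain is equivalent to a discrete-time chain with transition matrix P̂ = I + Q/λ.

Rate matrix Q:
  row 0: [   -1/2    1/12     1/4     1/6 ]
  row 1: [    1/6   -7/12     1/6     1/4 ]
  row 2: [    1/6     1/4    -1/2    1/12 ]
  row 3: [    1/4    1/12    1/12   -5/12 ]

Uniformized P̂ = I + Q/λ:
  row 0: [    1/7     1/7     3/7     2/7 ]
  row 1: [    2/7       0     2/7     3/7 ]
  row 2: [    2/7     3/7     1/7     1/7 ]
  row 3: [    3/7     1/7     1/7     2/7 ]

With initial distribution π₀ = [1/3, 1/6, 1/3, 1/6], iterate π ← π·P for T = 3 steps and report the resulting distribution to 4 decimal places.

t=0: π = [0.3333, 0.1667, 0.3333, 0.1667]
t=1: π = [0.2619, 0.2143, 0.2619, 0.2619]
t=2: π = [0.2857, 0.1871, 0.2483, 0.2789]
t=3: π = [0.2847, 0.1871, 0.2512, 0.2770]

π = [0.2847, 0.1871, 0.2512, 0.2770]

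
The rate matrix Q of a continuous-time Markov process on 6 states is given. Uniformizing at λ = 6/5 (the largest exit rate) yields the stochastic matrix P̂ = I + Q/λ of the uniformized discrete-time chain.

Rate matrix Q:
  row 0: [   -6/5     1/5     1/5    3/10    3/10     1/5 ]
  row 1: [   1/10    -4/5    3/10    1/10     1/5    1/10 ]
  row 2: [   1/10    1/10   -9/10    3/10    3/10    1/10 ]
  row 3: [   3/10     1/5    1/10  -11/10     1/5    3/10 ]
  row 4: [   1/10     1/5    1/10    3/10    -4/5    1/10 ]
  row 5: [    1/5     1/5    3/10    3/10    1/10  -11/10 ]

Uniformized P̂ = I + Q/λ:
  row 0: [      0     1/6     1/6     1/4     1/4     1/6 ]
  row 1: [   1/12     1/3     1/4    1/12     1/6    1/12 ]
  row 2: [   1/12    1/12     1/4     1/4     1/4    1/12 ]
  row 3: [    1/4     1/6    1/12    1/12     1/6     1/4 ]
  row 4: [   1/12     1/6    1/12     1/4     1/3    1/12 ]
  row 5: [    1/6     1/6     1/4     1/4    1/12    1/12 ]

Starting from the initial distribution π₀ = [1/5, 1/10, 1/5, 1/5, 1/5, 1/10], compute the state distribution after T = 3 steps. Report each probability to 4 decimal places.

t=0: π = [0.2000, 0.1000, 0.2000, 0.2000, 0.2000, 0.1000]
t=1: π = [0.1083, 0.1667, 0.1667, 0.2000, 0.2250, 0.1333]
t=2: π = [0.1188, 0.1806, 0.1701, 0.1889, 0.2160, 0.1257]
t=3: π = [0.1154, 0.1826, 0.1726, 0.1884, 0.2163, 0.1247]

π = [0.1154, 0.1826, 0.1726, 0.1884, 0.2163, 0.1247]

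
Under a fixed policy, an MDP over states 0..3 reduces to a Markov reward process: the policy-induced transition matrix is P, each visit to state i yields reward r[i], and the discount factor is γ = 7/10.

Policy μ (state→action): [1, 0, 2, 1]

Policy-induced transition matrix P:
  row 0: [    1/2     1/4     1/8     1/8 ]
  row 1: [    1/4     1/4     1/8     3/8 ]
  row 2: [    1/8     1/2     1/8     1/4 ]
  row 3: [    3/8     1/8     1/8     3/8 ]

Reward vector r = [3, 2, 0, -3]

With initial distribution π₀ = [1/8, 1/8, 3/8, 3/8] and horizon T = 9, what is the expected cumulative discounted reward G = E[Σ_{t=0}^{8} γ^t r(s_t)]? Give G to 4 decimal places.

t=0: π = [0.1250, 0.1250, 0.3750, 0.3750], E[r] = -0.5000, γ^t·E[r] = -0.500000, running G = -0.500000
t=1: π = [0.2813, 0.2969, 0.1250, 0.2969], E[r] = 0.5469, γ^t·E[r] = 0.382813, running G = -0.117188
t=2: π = [0.3418, 0.2441, 0.1250, 0.2891], E[r] = 0.6465, γ^t·E[r] = 0.316777, running G = 0.199590
t=3: π = [0.3560, 0.2451, 0.1250, 0.2739], E[r] = 0.7363, γ^t·E[r] = 0.252561, running G = 0.452150
t=4: π = [0.3576, 0.2470, 0.1250, 0.2704], E[r] = 0.7557, γ^t·E[r] = 0.181438, running G = 0.633588
t=5: π = [0.3576, 0.2475, 0.1250, 0.2700], E[r] = 0.7577, γ^t·E[r] = 0.127348, running G = 0.760936
t=6: π = [0.3575, 0.2475, 0.1250, 0.2700], E[r] = 0.7576, γ^t·E[r] = 0.089132, running G = 0.850068
t=7: π = [0.3575, 0.2475, 0.1250, 0.2700], E[r] = 0.7575, γ^t·E[r] = 0.062385, running G = 0.912453
t=8: π = [0.3575, 0.2475, 0.1250, 0.2700], E[r] = 0.7575, γ^t·E[r] = 0.043668, running G = 0.956121

G = 0.9561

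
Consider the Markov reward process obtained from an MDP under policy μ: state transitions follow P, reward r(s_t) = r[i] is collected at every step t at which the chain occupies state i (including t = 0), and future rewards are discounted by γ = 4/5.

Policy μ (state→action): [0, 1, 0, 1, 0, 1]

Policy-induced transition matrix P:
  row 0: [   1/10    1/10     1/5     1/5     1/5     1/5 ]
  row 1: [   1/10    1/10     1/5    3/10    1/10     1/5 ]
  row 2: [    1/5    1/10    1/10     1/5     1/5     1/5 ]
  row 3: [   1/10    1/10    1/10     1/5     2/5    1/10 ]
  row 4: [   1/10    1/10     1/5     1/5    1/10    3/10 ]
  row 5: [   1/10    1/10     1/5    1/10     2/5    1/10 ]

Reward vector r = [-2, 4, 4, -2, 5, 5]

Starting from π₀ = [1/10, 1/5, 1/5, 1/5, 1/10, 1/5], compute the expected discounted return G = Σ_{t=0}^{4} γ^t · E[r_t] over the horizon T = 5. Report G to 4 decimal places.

t=0: π = [0.1000, 0.2000, 0.2000, 0.2000, 0.1000, 0.2000], E[r] = 2.5000, γ^t·E[r] = 2.500000, running G = 2.500000
t=1: π = [0.1200, 0.1000, 0.1600, 0.2000, 0.2500, 0.1700], E[r] = 2.5000, γ^t·E[r] = 2.000000, running G = 4.500000
t=2: π = [0.1160, 0.1000, 0.1640, 0.1930, 0.2390, 0.1880], E[r] = 2.5730, γ^t·E[r] = 1.646720, running G = 6.146720
t=3: π = [0.1164, 0.1000, 0.1643, 0.1912, 0.2423, 0.1858], E[r] = 2.5825, γ^t·E[r] = 1.322240, running G = 7.468960
t=4: π = [0.1164, 0.1000, 0.1645, 0.1914, 0.2412, 0.1865], E[r] = 2.5806, γ^t·E[r] = 1.057014, running G = 8.525974

G = 8.5260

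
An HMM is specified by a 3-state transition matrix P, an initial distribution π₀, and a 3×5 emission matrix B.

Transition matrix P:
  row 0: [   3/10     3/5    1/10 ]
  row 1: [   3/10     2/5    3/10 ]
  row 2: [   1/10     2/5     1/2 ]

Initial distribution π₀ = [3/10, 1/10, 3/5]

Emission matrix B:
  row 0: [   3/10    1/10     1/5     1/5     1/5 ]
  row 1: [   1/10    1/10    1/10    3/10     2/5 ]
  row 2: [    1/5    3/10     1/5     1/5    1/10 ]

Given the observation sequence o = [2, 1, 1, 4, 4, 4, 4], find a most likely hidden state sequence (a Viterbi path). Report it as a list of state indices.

t=0: δ = [6.000e-02, 1.000e-02, 1.200e-01]  (obs o_0=2)
t=1: δ = [1.800e-03, 4.800e-03, 1.800e-02]  ψ = [0, 2, 2]  (obs o_1=1)
t=2: δ = [1.800e-04, 7.200e-04, 2.700e-03]  ψ = [2, 2, 2]  (obs o_2=1)
t=3: δ = [5.400e-05, 4.320e-04, 1.350e-04]  ψ = [2, 2, 2]  (obs o_3=4)
t=4: δ = [2.592e-05, 6.912e-05, 1.296e-05]  ψ = [1, 1, 1]  (obs o_4=4)
t=5: δ = [4.147e-06, 1.106e-05, 2.074e-06]  ψ = [1, 1, 1]  (obs o_5=4)
t=6: δ = [6.636e-07, 1.769e-06, 3.318e-07]  ψ = [1, 1, 1]  (obs o_6=4)
backtrack: best end state = 1; path = [2, 2, 2, 1, 1, 1, 1]

path = [2, 2, 2, 1, 1, 1, 1]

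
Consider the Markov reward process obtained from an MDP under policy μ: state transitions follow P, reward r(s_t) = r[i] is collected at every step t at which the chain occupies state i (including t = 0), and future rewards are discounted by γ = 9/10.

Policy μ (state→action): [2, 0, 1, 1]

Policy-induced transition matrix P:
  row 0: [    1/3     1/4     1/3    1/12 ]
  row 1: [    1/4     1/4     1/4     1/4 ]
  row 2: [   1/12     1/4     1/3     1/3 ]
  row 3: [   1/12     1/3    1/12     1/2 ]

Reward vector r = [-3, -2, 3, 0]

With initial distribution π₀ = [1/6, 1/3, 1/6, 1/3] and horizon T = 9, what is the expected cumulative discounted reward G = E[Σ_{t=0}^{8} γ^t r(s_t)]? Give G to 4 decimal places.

G = -2.6672

t=0: π = [0.1667, 0.3333, 0.1667, 0.3333], E[r] = -0.6667, γ^t·E[r] = -0.666667, running G = -0.666667
t=1: π = [0.1806, 0.2778, 0.2222, 0.3194], E[r] = -0.4306, γ^t·E[r] = -0.387500, running G = -1.054167
t=2: π = [0.1748, 0.2766, 0.2303, 0.3183], E[r] = -0.3866, γ^t·E[r] = -0.313125, running G = -1.367292
t=3: π = [0.1731, 0.2765, 0.2307, 0.3196], E[r] = -0.3803, γ^t·E[r] = -0.277242, running G = -1.644534
t=4: π = [0.1727, 0.2766, 0.2304, 0.3203], E[r] = -0.3802, γ^t·E[r] = -0.249476, running G = -1.894010
t=5: π = [0.1726, 0.2767, 0.2302, 0.3205], E[r] = -0.3806, γ^t·E[r] = -0.224737, running G = -2.118747
t=6: π = [0.1726, 0.2767, 0.2302, 0.3205], E[r] = -0.3808, γ^t·E[r] = -0.202350, running G = -2.321097
t=7: π = [0.1726, 0.2767, 0.2301, 0.3205], E[r] = -0.3808, γ^t·E[r] = -0.182139, running G = -2.503235
t=8: π = [0.1726, 0.2767, 0.2301, 0.3205], E[r] = -0.3808, γ^t·E[r] = -0.163930, running G = -2.667165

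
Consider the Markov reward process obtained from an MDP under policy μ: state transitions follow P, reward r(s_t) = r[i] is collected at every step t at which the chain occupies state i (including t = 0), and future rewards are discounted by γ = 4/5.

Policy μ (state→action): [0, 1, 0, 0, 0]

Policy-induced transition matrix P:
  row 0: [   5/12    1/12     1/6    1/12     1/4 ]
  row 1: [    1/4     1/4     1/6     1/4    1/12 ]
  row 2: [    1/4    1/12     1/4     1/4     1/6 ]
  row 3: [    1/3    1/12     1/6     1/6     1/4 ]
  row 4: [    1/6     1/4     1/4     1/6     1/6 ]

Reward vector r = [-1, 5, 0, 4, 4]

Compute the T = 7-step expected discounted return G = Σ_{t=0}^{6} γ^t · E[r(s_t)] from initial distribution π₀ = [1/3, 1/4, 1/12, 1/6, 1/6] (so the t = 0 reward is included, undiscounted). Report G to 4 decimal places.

G = 7.7358

t=0: π = [0.3333, 0.2500, 0.0833, 0.1667, 0.1667], E[r] = 2.2500, γ^t·E[r] = 2.250000, running G = 2.250000
t=1: π = [0.3056, 0.1528, 0.1875, 0.1667, 0.1875], E[r] = 1.8750, γ^t·E[r] = 1.500000, running G = 3.750000
t=2: π = [0.2992, 0.1400, 0.1979, 0.1696, 0.1933], E[r] = 1.8524, γ^t·E[r] = 1.185556, running G = 4.935556
t=3: π = [0.2979, 0.1389, 0.1993, 0.1699, 0.1941], E[r] = 1.8524, γ^t·E[r] = 0.948420, running G = 5.883975
t=4: π = [0.2976, 0.1388, 0.1994, 0.1700, 0.1941], E[r] = 1.8529, γ^t·E[r] = 0.758938, running G = 6.642914
t=5: π = [0.2976, 0.1388, 0.1995, 0.1701, 0.1941], E[r] = 1.8530, γ^t·E[r] = 0.607181, running G = 7.250095
t=6: π = [0.2976, 0.1388, 0.1995, 0.1701, 0.1941], E[r] = 1.8530, γ^t·E[r] = 0.485747, running G = 7.735842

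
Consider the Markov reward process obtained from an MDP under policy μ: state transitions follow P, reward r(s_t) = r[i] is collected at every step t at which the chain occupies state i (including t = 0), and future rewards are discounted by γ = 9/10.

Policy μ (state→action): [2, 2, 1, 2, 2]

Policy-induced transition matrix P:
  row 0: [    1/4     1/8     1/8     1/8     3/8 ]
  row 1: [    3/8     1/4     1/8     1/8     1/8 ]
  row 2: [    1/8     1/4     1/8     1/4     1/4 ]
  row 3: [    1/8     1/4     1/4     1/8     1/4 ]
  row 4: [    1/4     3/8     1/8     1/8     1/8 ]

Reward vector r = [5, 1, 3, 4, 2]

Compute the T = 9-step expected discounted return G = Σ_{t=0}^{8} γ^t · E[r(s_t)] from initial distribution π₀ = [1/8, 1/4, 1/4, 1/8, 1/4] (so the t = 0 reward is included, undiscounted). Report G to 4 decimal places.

G = 17.5568

t=0: π = [0.1250, 0.2500, 0.2500, 0.1250, 0.2500], E[r] = 2.6250, γ^t·E[r] = 2.625000, running G = 2.625000
t=1: π = [0.2344, 0.2656, 0.1406, 0.1563, 0.2031], E[r] = 2.8906, γ^t·E[r] = 2.601563, running G = 5.226563
t=2: π = [0.2461, 0.2461, 0.1445, 0.1426, 0.2207], E[r] = 2.9219, γ^t·E[r] = 2.366719, running G = 7.593281
t=3: π = [0.2449, 0.2468, 0.1428, 0.1431, 0.2224], E[r] = 2.9167, γ^t·E[r] = 2.126309, running G = 9.719591
t=4: π = [0.2451, 0.2472, 0.1429, 0.1429, 0.2220], E[r] = 2.9167, γ^t·E[r] = 1.913678, running G = 11.633269
t=5: π = [0.2452, 0.2471, 0.1429, 0.1429, 0.2220], E[r] = 2.9170, γ^t·E[r] = 1.722470, running G = 13.355739
t=6: π = [0.2452, 0.2471, 0.1429, 0.1429, 0.2220], E[r] = 2.9170, γ^t·E[r] = 1.550208, running G = 14.905948
t=7: π = [0.2452, 0.2471, 0.1429, 0.1429, 0.2220], E[r] = 2.9170, γ^t·E[r] = 1.395186, running G = 16.301134
t=8: π = [0.2452, 0.2471, 0.1429, 0.1429, 0.2220], E[r] = 2.9170, γ^t·E[r] = 1.255668, running G = 17.556801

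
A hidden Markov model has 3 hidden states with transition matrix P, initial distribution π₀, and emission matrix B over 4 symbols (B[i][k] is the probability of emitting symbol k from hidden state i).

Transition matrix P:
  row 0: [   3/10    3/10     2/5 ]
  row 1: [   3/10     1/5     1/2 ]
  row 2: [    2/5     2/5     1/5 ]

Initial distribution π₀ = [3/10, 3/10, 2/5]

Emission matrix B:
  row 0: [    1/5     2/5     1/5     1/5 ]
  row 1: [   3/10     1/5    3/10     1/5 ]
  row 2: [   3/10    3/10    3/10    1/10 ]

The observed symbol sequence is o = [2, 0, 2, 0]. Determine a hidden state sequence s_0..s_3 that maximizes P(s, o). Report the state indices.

t=0: δ = [6.000e-02, 9.000e-02, 1.200e-01]  (obs o_0=2)
t=1: δ = [9.600e-03, 1.440e-02, 1.350e-02]  ψ = [2, 2, 1]  (obs o_1=0)
t=2: δ = [1.080e-03, 1.620e-03, 2.160e-03]  ψ = [2, 2, 1]  (obs o_2=2)
t=3: δ = [1.728e-04, 2.592e-04, 2.430e-04]  ψ = [2, 2, 1]  (obs o_3=0)
backtrack: best end state = 1; path = [2, 1, 2, 1]

path = [2, 1, 2, 1]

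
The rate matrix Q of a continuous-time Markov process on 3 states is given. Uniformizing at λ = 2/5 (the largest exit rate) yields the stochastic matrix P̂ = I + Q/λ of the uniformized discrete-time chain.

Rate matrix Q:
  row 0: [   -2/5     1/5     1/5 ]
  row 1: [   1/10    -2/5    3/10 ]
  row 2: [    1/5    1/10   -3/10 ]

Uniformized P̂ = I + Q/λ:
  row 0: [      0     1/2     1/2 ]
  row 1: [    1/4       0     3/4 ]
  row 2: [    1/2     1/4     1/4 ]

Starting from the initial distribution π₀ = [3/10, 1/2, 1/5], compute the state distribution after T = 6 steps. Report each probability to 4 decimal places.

π = [0.2903, 0.2565, 0.4533]

t=0: π = [0.3000, 0.5000, 0.2000]
t=1: π = [0.2250, 0.2000, 0.5750]
t=2: π = [0.3375, 0.2563, 0.4063]
t=3: π = [0.2672, 0.2703, 0.4625]
t=4: π = [0.2988, 0.2492, 0.4520]
t=5: π = [0.2883, 0.2624, 0.4493]
t=6: π = [0.2903, 0.2565, 0.4533]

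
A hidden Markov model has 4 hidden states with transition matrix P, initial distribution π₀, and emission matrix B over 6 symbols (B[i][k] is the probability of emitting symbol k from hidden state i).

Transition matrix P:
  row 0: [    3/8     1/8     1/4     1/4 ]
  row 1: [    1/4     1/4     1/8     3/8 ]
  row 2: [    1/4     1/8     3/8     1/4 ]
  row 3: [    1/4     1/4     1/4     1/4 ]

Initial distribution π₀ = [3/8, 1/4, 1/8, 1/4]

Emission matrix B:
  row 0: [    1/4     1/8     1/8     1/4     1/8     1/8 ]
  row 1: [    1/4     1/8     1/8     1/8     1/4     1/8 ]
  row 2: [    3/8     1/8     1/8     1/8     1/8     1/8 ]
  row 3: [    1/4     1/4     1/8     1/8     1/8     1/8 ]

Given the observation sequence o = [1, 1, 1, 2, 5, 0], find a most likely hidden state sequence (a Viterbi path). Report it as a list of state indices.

t=0: δ = [4.688e-02, 3.125e-02, 1.562e-02, 6.250e-02]  (obs o_0=1)
t=1: δ = [2.197e-03, 1.953e-03, 1.953e-03, 3.906e-03]  ψ = [0, 3, 3, 3]  (obs o_1=1)
t=2: δ = [1.221e-04, 1.221e-04, 1.221e-04, 2.441e-04]  ψ = [3, 3, 3, 3]  (obs o_2=1)
t=3: δ = [7.629e-06, 7.629e-06, 7.629e-06, 7.629e-06]  ψ = [3, 3, 3, 3]  (obs o_3=2)
t=4: δ = [3.576e-07, 2.384e-07, 3.576e-07, 3.576e-07]  ψ = [0, 1, 2, 1]  (obs o_4=5)
t=5: δ = [3.353e-08, 2.235e-08, 5.029e-08, 2.235e-08]  ψ = [0, 3, 2, 0]  (obs o_5=0)
backtrack: best end state = 2; path = [3, 3, 3, 2, 2, 2]

path = [3, 3, 3, 2, 2, 2]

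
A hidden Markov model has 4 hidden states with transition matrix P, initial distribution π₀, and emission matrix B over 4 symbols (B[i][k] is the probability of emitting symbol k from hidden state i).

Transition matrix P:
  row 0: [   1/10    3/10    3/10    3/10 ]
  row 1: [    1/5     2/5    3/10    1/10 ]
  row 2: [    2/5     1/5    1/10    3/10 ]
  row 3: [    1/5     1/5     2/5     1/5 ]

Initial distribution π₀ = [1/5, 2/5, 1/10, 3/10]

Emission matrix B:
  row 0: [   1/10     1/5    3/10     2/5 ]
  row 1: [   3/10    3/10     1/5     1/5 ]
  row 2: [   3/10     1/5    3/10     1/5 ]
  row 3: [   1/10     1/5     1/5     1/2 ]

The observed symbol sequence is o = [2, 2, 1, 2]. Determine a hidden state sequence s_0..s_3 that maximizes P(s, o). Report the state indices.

t=0: δ = [6.000e-02, 8.000e-02, 3.000e-02, 6.000e-02]  (obs o_0=2)
t=1: δ = [4.800e-03, 6.400e-03, 7.200e-03, 3.600e-03]  ψ = [1, 1, 1, 0]  (obs o_1=2)
t=2: δ = [5.760e-04, 7.680e-04, 3.840e-04, 4.320e-04]  ψ = [2, 1, 1, 2]  (obs o_2=1)
t=3: δ = [4.608e-05, 6.144e-05, 6.912e-05, 3.456e-05]  ψ = [1, 1, 1, 0]  (obs o_3=2)
backtrack: best end state = 2; path = [1, 1, 1, 2]

path = [1, 1, 1, 2]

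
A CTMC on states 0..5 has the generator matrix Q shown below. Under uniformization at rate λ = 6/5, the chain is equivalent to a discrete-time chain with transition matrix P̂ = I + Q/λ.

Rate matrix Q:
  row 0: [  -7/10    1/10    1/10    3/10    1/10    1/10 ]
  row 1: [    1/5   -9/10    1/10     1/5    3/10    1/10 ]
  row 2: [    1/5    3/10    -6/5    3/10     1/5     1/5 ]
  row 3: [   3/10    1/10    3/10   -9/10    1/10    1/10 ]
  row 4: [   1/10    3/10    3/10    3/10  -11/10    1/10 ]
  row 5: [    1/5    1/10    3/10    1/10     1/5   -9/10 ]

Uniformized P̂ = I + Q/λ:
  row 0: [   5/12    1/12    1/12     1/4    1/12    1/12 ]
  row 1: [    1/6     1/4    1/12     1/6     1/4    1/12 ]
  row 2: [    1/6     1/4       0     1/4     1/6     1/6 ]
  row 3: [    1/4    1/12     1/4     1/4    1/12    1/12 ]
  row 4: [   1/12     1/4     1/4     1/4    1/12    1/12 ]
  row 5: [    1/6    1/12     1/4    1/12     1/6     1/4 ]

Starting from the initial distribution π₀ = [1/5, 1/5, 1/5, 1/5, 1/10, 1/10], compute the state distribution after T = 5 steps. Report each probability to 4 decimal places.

t=0: π = [0.2000, 0.2000, 0.2000, 0.2000, 0.1000, 0.1000]
t=1: π = [0.2250, 0.1667, 0.1333, 0.2167, 0.1417, 0.1167]
t=2: π = [0.2292, 0.1569, 0.1514, 0.2167, 0.1319, 0.1139]
t=3: π = [0.2310, 0.1567, 0.1478, 0.2179, 0.1316, 0.1149]
t=4: π = [0.2316, 0.1560, 0.1484, 0.2178, 0.1313, 0.1148]
t=5: π = [0.2318, 0.1560, 0.1483, 0.2179, 0.1313, 0.1148]

π = [0.2318, 0.1560, 0.1483, 0.2179, 0.1313, 0.1148]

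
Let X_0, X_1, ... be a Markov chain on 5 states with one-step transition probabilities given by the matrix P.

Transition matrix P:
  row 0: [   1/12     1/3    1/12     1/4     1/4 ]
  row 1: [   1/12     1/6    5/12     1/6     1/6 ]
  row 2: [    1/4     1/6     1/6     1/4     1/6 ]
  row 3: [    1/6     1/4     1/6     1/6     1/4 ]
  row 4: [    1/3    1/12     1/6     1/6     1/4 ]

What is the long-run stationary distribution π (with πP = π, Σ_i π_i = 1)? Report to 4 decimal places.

Balance equations π_j = Σ_i π_i·P[i][j]:
  π_0 = 1/12·π_0 + 1/12·π_1 + 1/4·π_2 + 1/6·π_3 + 1/3·π_4
  π_1 = 1/3·π_0 + 1/6·π_1 + 1/6·π_2 + 1/4·π_3 + 1/12·π_4
  π_2 = 1/12·π_0 + 5/12·π_1 + 1/6·π_2 + 1/6·π_3 + 1/6·π_4
  π_3 = 1/4·π_0 + 1/6·π_1 + 1/4·π_2 + 1/6·π_3 + 1/6·π_4
  normalize: π_0 + π_1 + π_2 + π_3 + π_4 = 1
Solving the linear system gives exactly π = [2315/12346, 2425/12346, 2471/12346, 4913/24692, 5357/24692].

π = [0.1875, 0.1964, 0.2001, 0.1990, 0.2170]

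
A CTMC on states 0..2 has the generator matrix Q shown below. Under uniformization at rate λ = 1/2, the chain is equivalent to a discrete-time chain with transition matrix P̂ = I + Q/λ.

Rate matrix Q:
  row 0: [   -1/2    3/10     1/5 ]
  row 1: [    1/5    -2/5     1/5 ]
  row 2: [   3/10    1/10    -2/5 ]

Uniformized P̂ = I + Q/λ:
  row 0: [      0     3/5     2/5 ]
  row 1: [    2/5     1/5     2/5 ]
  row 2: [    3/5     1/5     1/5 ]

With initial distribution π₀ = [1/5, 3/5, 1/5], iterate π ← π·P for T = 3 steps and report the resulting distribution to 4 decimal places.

π = [0.3344, 0.3312, 0.3344]

t=0: π = [0.2000, 0.6000, 0.2000]
t=1: π = [0.3600, 0.2800, 0.3600]
t=2: π = [0.3280, 0.3440, 0.3280]
t=3: π = [0.3344, 0.3312, 0.3344]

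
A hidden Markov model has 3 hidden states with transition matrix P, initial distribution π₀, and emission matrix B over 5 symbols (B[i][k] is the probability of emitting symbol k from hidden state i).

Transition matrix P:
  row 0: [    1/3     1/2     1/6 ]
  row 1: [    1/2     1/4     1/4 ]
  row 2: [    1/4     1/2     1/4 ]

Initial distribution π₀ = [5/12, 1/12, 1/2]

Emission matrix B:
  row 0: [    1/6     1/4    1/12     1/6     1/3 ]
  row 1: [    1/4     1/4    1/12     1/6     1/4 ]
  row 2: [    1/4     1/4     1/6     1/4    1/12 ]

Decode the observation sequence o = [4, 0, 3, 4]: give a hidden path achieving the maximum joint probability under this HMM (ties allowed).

t=0: δ = [1.389e-01, 2.083e-02, 4.167e-02]  (obs o_0=4)
t=1: δ = [7.716e-03, 1.736e-02, 5.787e-03]  ψ = [0, 0, 0]  (obs o_1=0)
t=2: δ = [1.447e-03, 7.234e-04, 1.085e-03]  ψ = [1, 1, 1]  (obs o_2=3)
t=3: δ = [1.608e-04, 1.808e-04, 2.261e-05]  ψ = [0, 0, 2]  (obs o_3=4)
backtrack: best end state = 1; path = [0, 1, 0, 1]

path = [0, 1, 0, 1]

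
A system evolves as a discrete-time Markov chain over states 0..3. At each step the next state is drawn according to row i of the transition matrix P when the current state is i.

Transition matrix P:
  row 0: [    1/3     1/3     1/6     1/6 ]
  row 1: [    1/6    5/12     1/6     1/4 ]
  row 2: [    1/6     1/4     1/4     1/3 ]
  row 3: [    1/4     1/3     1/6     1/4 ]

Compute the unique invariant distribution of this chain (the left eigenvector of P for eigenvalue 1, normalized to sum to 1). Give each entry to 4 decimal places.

Balance equations π_j = Σ_i π_i·P[i][j]:
  π_0 = 1/3·π_0 + 1/6·π_1 + 1/6·π_2 + 1/4·π_3
  π_1 = 1/3·π_0 + 5/12·π_1 + 1/4·π_2 + 1/3·π_3
  π_2 = 1/6·π_0 + 1/6·π_1 + 1/4·π_2 + 1/6·π_3
  normalize: π_0 + π_1 + π_2 + π_3 = 1
Solving the linear system gives exactly π = [299/1331, 42/121, 2/11, 328/1331].

π = [0.2246, 0.3471, 0.1818, 0.2464]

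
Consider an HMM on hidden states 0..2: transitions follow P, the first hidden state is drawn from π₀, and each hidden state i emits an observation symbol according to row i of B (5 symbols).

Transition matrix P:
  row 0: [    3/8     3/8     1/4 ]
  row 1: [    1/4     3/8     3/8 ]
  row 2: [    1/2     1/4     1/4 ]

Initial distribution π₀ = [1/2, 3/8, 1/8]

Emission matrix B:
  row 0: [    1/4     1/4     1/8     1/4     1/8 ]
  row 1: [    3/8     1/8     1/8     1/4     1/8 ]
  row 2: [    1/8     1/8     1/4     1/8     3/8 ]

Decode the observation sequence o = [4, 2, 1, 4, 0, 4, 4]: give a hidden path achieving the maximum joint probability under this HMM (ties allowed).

path = [1, 2, 0, 2, 1, 2, 2]

t=0: δ = [6.250e-02, 4.688e-02, 4.688e-02]  (obs o_0=4)
t=1: δ = [2.930e-03, 2.930e-03, 4.395e-03]  ψ = [0, 0, 1]  (obs o_1=2)
t=2: δ = [5.493e-04, 1.373e-04, 1.373e-04]  ψ = [2, 0, 1]  (obs o_2=1)
t=3: δ = [2.575e-05, 2.575e-05, 5.150e-05]  ψ = [0, 0, 0]  (obs o_3=4)
t=4: δ = [6.437e-06, 4.828e-06, 1.609e-06]  ψ = [2, 2, 2]  (obs o_4=0)
t=5: δ = [3.017e-07, 3.017e-07, 6.789e-07]  ψ = [0, 0, 1]  (obs o_5=4)
t=6: δ = [4.243e-08, 2.122e-08, 6.365e-08]  ψ = [2, 2, 2]  (obs o_6=4)
backtrack: best end state = 2; path = [1, 2, 0, 2, 1, 2, 2]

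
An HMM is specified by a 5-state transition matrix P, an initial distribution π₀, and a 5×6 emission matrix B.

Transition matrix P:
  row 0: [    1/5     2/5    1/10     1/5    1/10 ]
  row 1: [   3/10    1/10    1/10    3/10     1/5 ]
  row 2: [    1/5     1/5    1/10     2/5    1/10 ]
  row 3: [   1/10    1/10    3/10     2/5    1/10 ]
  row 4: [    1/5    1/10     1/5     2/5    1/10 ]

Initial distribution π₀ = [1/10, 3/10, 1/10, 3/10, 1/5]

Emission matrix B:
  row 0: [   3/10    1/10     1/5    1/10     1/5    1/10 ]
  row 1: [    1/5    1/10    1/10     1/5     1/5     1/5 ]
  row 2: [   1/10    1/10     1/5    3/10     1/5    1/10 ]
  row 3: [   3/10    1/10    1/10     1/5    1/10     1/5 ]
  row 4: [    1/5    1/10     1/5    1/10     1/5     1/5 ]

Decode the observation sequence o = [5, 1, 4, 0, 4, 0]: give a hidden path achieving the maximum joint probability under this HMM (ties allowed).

path = [3, 3, 2, 3, 2, 3]

t=0: δ = [1.000e-02, 6.000e-02, 1.000e-02, 6.000e-02, 4.000e-02]  (obs o_0=5)
t=1: δ = [1.800e-03, 6.000e-04, 1.800e-03, 2.400e-03, 1.200e-03]  ψ = [1, 1, 3, 3, 1]  (obs o_1=1)
t=2: δ = [7.200e-05, 1.440e-04, 1.440e-04, 9.600e-05, 4.800e-05]  ψ = [0, 0, 3, 3, 3]  (obs o_2=4)
t=3: δ = [1.296e-05, 5.760e-06, 2.880e-06, 1.728e-05, 5.760e-06]  ψ = [1, 0, 3, 2, 1]  (obs o_3=0)
t=4: δ = [5.184e-07, 1.037e-06, 1.037e-06, 6.912e-07, 3.456e-07]  ψ = [0, 0, 3, 3, 3]  (obs o_4=4)
t=5: δ = [9.331e-08, 4.147e-08, 2.074e-08, 1.244e-07, 4.147e-08]  ψ = [1, 0, 3, 2, 1]  (obs o_5=0)
backtrack: best end state = 3; path = [3, 3, 2, 3, 2, 3]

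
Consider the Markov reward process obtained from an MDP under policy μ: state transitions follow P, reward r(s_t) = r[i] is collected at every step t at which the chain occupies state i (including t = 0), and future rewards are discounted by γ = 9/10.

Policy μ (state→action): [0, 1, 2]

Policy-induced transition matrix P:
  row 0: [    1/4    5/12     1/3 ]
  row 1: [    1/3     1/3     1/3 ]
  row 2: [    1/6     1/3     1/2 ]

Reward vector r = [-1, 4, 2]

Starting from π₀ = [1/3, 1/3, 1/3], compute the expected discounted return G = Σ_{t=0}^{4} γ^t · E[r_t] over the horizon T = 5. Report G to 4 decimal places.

t=0: π = [0.3333, 0.3333, 0.3333], E[r] = 1.6667, γ^t·E[r] = 1.666667, running G = 1.666667
t=1: π = [0.2500, 0.3611, 0.3889], E[r] = 1.9722, γ^t·E[r] = 1.775000, running G = 3.441667
t=2: π = [0.2477, 0.3542, 0.3981], E[r] = 1.9653, γ^t·E[r] = 1.591875, running G = 5.033542
t=3: π = [0.2463, 0.3540, 0.3997], E[r] = 1.9689, γ^t·E[r] = 1.435359, running G = 6.468901
t=4: π = [0.2462, 0.3539, 0.3999], E[r] = 1.9692, γ^t·E[r] = 1.291961, running G = 7.760862

G = 7.7609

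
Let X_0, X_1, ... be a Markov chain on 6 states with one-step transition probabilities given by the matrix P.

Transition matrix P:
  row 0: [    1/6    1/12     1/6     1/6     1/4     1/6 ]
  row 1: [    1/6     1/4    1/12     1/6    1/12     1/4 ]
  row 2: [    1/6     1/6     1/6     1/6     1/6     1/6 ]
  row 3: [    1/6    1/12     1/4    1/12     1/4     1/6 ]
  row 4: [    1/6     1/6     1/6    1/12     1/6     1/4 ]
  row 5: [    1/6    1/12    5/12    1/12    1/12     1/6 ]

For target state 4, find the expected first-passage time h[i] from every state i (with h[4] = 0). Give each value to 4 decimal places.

First-step conditioning: h[4] = 0; for i ≠ 4, h[i] = 1 + Σ_k P[i][k]·h[k].
  h[0] = 1 + 1/6·h[0] + 1/12·h[1] + 1/6·h[2] + 1/6·h[3] + 1/6·h[5]
  h[1] = 1 + 1/6·h[0] + 1/4·h[1] + 1/12·h[2] + 1/6·h[3] + 1/4·h[5]
  h[2] = 1 + 1/6·h[0] + 1/6·h[1] + 1/6·h[2] + 1/6·h[3] + 1/6·h[5]
  h[3] = 1 + 1/6·h[0] + 1/12·h[1] + 1/4·h[2] + 1/12·h[3] + 1/6·h[5]
  h[5] = 1 + 1/6·h[0] + 1/12·h[1] + 5/12·h[2] + 1/12·h[3] + 1/6·h[5]
Solving the 5×5 linear system over states ≠ 4 gives exactly h = [56514/10321, 68328/10321, 62208/10321, 56952/10321, 0, 67320/10321] (h[4] = 0 is the target).

h = [5.4756, 6.6203, 6.0273, 5.5181, 0.0000, 6.5226]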